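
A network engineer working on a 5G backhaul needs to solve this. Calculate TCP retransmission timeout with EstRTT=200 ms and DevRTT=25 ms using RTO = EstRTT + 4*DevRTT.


Given: EstRTT = 200 ms, DevRTT = 25 ms
Timeout = EstRTT + 4 * DevRTT
4 * DevRTT = 4 * 25 = 100
Timeout = 200 + 100 = 300 ms

300


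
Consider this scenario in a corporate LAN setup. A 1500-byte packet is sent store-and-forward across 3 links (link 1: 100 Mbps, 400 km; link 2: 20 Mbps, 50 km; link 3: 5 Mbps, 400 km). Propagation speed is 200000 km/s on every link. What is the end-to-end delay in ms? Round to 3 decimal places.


Packet = 1500 bytes = 12000 bits. Store-and-forward: sum (t_trans + t_prop) per link.
Link 1: t_trans = 12000/(100*10^6) s = 0.1200 ms; t_prop = 400/200000 s = 2.0000 ms; subtotal = 2.1200 ms
Link 2: t_trans = 12000/(20*10^6) s = 0.6000 ms; t_prop = 50/200000 s = 0.2500 ms; subtotal = 0.8500 ms
Link 3: t_trans = 12000/(5*10^6) s = 2.4000 ms; t_prop = 400/200000 s = 2.0000 ms; subtotal = 4.4000 ms
End-to-end = 2.1200 + 0.8500 + 4.4000 = 7.3700 ms -> 7.370 ms (3 dp)

7.370


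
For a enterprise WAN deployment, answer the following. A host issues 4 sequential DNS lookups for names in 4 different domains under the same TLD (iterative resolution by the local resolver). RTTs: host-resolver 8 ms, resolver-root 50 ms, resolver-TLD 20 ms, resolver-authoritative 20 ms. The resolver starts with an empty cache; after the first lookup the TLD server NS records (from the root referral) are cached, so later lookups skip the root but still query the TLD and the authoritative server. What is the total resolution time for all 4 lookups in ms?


Lookup 1 (cold cache): local + root + TLD + auth = 8 + 50 + 20 + 20 = 98 ms
Lookups 2..4 (TLD NS cached -> skip root; new domain -> still ask TLD and auth): local + TLD + auth = 8 + 20 + 20 = 48 ms each
Remaining 3 lookups: 3 * 48 = 144 ms
Total = 98 + 144 = 242 ms

242


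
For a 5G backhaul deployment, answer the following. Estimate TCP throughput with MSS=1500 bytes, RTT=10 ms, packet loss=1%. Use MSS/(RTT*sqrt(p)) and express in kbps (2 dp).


Given: MSS = 1500 bytes, RTT = 10 ms, loss = 1%
RTT in seconds = 10 / 1000 = 0.01
Loss rate = 1% = 0.01
sqrt(loss) = sqrt(0.01) = 0.1
Throughput (bytes/s) = 1500 / (0.01 * 0.1) = 1500000.0000
Throughput (kbps) = 1500000.0000 * 8 / 1000 = 12000.000000 -> 12000.00 kbps (2 dp)

12000.00


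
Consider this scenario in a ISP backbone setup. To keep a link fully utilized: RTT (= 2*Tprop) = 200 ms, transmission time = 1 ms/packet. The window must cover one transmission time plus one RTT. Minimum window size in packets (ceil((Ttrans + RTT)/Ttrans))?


Given: Ttrans = 1 ms, RTT = 200 ms (= 2 * Tprop, Tprop = 100 ms)
Time until first ACK returns = Ttrans + RTT = 1 + 200 = 201 ms
Need W * Ttrans >= Ttrans + RTT  ->  W >= (Ttrans + RTT) / Ttrans
(Ttrans + RTT) / Ttrans = 201 / 1 = 201
W_min = ceil(201) = 201

201


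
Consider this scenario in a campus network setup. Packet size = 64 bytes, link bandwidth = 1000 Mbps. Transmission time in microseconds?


Given: packet = 64 bytes, bandwidth = 1000 Mbps
Packet in bits = 64 * 8 = 512 bits
Bandwidth = 1000 * 10^6 = 1000000000 bps
Time = 512 / 1000000000 seconds
Time in us = 512 * 10^6 / 1000000000 = 0.512

0.512


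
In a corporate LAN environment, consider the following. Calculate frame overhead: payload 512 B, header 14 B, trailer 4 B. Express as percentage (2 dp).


Given: payload = 512 B, header = 14 B, trailer = 4 B
Overhead bytes = header + trailer = 14 + 4 = 18
Total frame = payload + overhead = 512 + 18 = 530
Overhead % = 18 / 530 * 100 = 3.3962% -> 3.40% (2 dp)

3.40


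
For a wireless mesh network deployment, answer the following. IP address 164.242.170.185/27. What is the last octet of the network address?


Given: IP = 164.242.170.185, prefix = /27
Subnet mask = 255.255.255.224
Last octet of IP: 185
Last octet of mask: 224
Network last octet = 185 AND 224 = 160

160


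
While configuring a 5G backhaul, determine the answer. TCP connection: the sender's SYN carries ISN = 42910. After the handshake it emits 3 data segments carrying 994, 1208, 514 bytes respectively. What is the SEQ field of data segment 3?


The SYN occupies sequence number ISN = 42910, so the first data byte is ISN + 1 = 42911.
SEQ of data segment i = (ISN + 1) + sum of payload sizes of segments 1..i-1.
Segment 1: SEQ = 42911, payload = 994 bytes
Segment 2: SEQ = 43905, payload = 1208 bytes
Segment 3: SEQ = 45113, payload = 514 bytes
SEQ of segment 3 = 42911 + 994 + 1208 = 45113

45113


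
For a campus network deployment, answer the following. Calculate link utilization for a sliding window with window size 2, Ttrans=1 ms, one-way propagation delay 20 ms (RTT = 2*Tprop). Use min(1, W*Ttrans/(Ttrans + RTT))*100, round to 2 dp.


Given: W = 2, Ttrans = 1 ms, RTT = 40 ms (= 2 * Tprop, Tprop = 20 ms)
Cycle time = Ttrans + RTT = 1 + 40 = 41 ms (first packet sent until its ACK returns)
W * Ttrans = 2 * 1 = 2 ms of sending per cycle
W * Ttrans / (Ttrans + RTT) = 2 / 41 = 0.048780
U = min(1, 0.048780) = 0.048780
U% = 4.88%

4.88


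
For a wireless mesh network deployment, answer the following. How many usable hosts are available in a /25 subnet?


Given: subnet mask /25
Host bits = 32 - 25 = 7
Total addresses = 2^7 = 128
Usable hosts = 128 - 2 (network + broadcast) = 126

126


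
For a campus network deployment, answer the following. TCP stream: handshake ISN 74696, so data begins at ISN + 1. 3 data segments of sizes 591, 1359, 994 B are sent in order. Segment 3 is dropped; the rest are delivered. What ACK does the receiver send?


SYN uses sequence number 74696; first data byte = ISN + 1 = 74697.
Segment 1: SEQ = 74697, len = 591 B, covers [74697, 75287]
Segment 2: SEQ = 75288, len = 1359 B, covers [75288, 76646]
Segment 3: SEQ = 76647, len = 994 B, covers [76647, 77640] [LOST]
In-order data received: bytes [74697, 76646] (segments 1..2).
Segment 3 missing -> gap begins at byte 76647.
Cumulative ACK = next expected in-order byte = 74697 + 591 + 1359 = 76647

76647


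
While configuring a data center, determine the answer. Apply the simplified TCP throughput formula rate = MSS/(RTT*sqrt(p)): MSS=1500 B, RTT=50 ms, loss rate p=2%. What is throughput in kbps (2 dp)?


Given: MSS = 1500 bytes, RTT = 50 ms, loss = 2%
RTT in seconds = 50 / 1000 = 0.05
Loss rate = 2% = 0.02
sqrt(loss) = sqrt(0.02) = 0.141421356237
Throughput (bytes/s) = 1500 / (0.05 * 0.141421356237) = 212132.0344
Throughput (kbps) = 212132.0344 * 8 / 1000 = 1697.056275 -> 1697.06 kbps (2 dp)

1697.06


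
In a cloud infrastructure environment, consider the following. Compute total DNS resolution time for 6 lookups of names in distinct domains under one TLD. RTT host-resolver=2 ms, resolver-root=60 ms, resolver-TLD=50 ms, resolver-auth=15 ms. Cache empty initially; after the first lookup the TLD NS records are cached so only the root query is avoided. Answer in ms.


Lookup 1 (cold cache): local + root + TLD + auth = 2 + 60 + 50 + 15 = 127 ms
Lookups 2..6 (TLD NS cached -> skip root; new domain -> still ask TLD and auth): local + TLD + auth = 2 + 50 + 15 = 67 ms each
Remaining 5 lookups: 5 * 67 = 335 ms
Total = 127 + 335 = 462 ms

462


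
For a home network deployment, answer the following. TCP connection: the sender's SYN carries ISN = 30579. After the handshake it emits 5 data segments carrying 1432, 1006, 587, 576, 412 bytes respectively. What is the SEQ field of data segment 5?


The SYN occupies sequence number ISN = 30579, so the first data byte is ISN + 1 = 30580.
SEQ of data segment i = (ISN + 1) + sum of payload sizes of segments 1..i-1.
Segment 1: SEQ = 30580, payload = 1432 bytes
Segment 2: SEQ = 32012, payload = 1006 bytes
Segment 3: SEQ = 33018, payload = 587 bytes
Segment 4: SEQ = 33605, payload = 576 bytes
Segment 5: SEQ = 34181, payload = 412 bytes
SEQ of segment 5 = 30580 + 1432 + 1006 + 587 + 576 = 34181

34181


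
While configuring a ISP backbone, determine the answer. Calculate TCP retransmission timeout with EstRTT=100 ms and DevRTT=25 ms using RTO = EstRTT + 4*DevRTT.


Given: EstRTT = 100 ms, DevRTT = 25 ms
Timeout = EstRTT + 4 * DevRTT
4 * DevRTT = 4 * 25 = 100
Timeout = 100 + 100 = 200 ms

200


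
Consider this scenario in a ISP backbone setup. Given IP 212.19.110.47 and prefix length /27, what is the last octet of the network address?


Given: IP = 212.19.110.47, prefix = /27
Subnet mask = 255.255.255.224
Last octet of IP: 47
Last octet of mask: 224
Network last octet = 47 AND 224 = 32

32


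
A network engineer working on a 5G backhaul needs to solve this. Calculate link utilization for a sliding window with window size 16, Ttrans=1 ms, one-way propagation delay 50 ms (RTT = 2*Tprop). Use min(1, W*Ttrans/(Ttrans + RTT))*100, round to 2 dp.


Given: W = 16, Ttrans = 1 ms, RTT = 100 ms (= 2 * Tprop, Tprop = 50 ms)
Cycle time = Ttrans + RTT = 1 + 100 = 101 ms (first packet sent until its ACK returns)
W * Ttrans = 16 * 1 = 16 ms of sending per cycle
W * Ttrans / (Ttrans + RTT) = 16 / 101 = 0.158416
U = min(1, 0.158416) = 0.158416
U% = 15.84%

15.84


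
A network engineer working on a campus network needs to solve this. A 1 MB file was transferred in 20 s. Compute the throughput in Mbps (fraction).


Given: file = 1 MB, time = 20 s
File in Mb = 1 * 8 = 8 Mb
Throughput = 8 / 20 Mbps
Throughput = 2/5 Mbps

2/5


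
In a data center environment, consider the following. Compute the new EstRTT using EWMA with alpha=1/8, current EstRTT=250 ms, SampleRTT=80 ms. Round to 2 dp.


Given: EstRTT = 250 ms, SampleRTT = 80 ms, alpha = 1/8
New EstRTT = (1 - alpha) * EstRTT + alpha * SampleRTT
(7/8) * 250 = 218.75
(1/8) * 80 = 10
New EstRTT = 218.75 + 10 = 228.75 ms -> 228.75 ms (2 dp)

228.75


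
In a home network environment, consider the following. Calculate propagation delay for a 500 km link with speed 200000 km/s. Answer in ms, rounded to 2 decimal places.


Given: distance = 500 km, speed = 200000 km/s
Delay = distance / speed = 500 / 200000 seconds
Delay in ms = 500 * 1000 / 200000
Delay = 2.5000 ms
Rounded to 2 dp = 2.50 ms

2.50


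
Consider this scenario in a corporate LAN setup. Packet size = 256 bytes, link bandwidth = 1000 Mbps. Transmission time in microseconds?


Given: packet = 256 bytes, bandwidth = 1000 Mbps
Packet in bits = 256 * 8 = 2048 bits
Bandwidth = 1000 * 10^6 = 1000000000 bps
Time = 2048 / 1000000000 seconds
Time in us = 2048 * 10^6 / 1000000000 = 2.048

2.048


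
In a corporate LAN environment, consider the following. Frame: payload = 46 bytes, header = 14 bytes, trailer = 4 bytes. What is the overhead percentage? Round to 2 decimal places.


Given: payload = 46 B, header = 14 B, trailer = 4 B
Overhead bytes = header + trailer = 14 + 4 = 18
Total frame = payload + overhead = 46 + 18 = 64
Overhead % = 18 / 64 * 100 = 28.1250% -> 28.13% (2 dp)

28.13


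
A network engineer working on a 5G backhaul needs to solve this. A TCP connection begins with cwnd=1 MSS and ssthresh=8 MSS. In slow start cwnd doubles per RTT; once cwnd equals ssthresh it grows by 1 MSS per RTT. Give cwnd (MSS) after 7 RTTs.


RTT 0: cwnd = 1 MSS (initial)
RTT 1: cwnd = 2 MSS (slow start, doubled)
RTT 2: cwnd = 4 MSS (slow start, doubled)
RTT 3: cwnd = 8 MSS (slow start, doubled)
RTT 4: cwnd = 9 MSS (congestion avoidance, +1)
RTT 5: cwnd = 10 MSS (congestion avoidance, +1)
RTT 6: cwnd = 11 MSS (congestion avoidance, +1)
RTT 7: cwnd = 12 MSS (congestion avoidance, +1)

12


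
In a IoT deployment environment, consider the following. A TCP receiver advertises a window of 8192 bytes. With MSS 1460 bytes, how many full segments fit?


Given: RWND = 8192 bytes, MSS = 1460 bytes
Full segments = floor(RWND / MSS)
Full segments = floor(8192 / 1460)
Full segments = floor(5.611) = 5

5


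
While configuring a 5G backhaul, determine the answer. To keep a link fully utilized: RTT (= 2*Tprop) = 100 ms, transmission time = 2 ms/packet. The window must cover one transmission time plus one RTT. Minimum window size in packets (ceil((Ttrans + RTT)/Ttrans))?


Given: Ttrans = 2 ms, RTT = 100 ms (= 2 * Tprop, Tprop = 50 ms)
Time until first ACK returns = Ttrans + RTT = 2 + 100 = 102 ms
Need W * Ttrans >= Ttrans + RTT  ->  W >= (Ttrans + RTT) / Ttrans
(Ttrans + RTT) / Ttrans = 102 / 2 = 51
W_min = ceil(51) = 51

51


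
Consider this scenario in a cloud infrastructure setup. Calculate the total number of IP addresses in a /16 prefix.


Given: CIDR prefix /16
Host bits = 32 - 16 = 16
Total addresses = 2^16 = 65536

65536


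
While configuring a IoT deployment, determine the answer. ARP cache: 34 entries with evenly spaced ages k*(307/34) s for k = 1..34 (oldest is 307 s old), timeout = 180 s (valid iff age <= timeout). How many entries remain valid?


Ages are k * 307/34 s for k = 1..34 (spacing = 9.0294 s).
Entry k is valid iff k * 307/34 <= 180 iff k <= 34 * 180 / 307 = 19.9349
n_valid = floor(19.9349) = 19
(n_stale = 34 - 19 = 15)

19


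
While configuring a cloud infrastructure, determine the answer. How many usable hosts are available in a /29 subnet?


Given: subnet mask /29
Host bits = 32 - 29 = 3
Total addresses = 2^3 = 8
Usable hosts = 8 - 2 (network + broadcast) = 6

6


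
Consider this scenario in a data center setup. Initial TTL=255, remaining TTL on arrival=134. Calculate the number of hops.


Given: initial TTL = 255, received TTL = 134
Hops = initial TTL - received TTL
Hops = 255 - 134 = 121

121


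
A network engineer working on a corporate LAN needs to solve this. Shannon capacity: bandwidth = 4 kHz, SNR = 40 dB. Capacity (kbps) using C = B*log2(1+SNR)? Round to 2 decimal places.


Given: B = 4 kHz, SNR = 40 dB
SNR linear = 10^(40/10) = 10000
1 + SNR = 10001
log2(10001) = 13.2878566418
C = 4 * 1000 * 13.2878566418 = 53151.4266 bps
C = 53.151427 kbps -> 53.15 kbps (2 dp)

53.15


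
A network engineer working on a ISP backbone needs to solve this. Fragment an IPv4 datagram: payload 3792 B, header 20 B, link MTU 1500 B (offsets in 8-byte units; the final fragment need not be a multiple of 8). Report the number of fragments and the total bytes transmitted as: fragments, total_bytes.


Max data per non-final fragment = floor((MTU - header)/8)*8 = floor((1500 - 20)/8)*8 = floor(1480/8)*8 = 1480 B
Final fragment needs no 8-byte alignment: it can carry up to MTU - header = 1480 B
Non-final fragments needed = ceil((payload - 1480) / 1480) = ceil(2312/1480) = ceil(1.5622) = 2
Number of fragments = 2 + 1 = 3
Fragment sizes (data): 2 * 1480 B + 832 B (last, 832 <= 1480 OK)
Total bytes sent = payload + n_frags * header = 3792 + 3*20 = 3792 + 60 = 3852 B

3, 3852


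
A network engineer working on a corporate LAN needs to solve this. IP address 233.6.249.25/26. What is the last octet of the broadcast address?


Given: IP = 233.6.249.25, prefix = /26
Host bits = 32 - 26 = 6
Network last octet = 25 AND mask = 0
Host part size = 2^6 - 1 = 63
Broadcast last octet = 0 OR 63 = 63

63


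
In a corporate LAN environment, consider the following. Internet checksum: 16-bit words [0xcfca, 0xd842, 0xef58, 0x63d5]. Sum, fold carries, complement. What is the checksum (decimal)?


Given words: [0xcfca, 0xd842, 0xef58, 0x63d5]
Step 1: Sum all words
Raw sum = 53194 + 55362 + 61272 + 25557 = 195385
Step 2: Fold carry: (64313 + 2) = 64315
One's complement = ~64315 & 0xFFFF = 1220

1220


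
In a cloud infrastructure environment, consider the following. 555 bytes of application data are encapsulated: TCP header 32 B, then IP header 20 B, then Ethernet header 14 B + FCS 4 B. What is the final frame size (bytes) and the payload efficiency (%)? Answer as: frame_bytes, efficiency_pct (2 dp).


TCP segment = 555 + 32 = 587 B
IP packet = 587 + 20 = 607 B
Ethernet frame = 607 + 14 + 4 = 625 B
Efficiency = app / frame = 555 / 625 = 0.888000 = 88.8000% -> 88.80% (2 dp)

625, 88.80


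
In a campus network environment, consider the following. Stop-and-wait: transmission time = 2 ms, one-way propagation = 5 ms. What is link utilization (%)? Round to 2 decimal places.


Given: Ttrans = 2 ms, Tprop = 5 ms
RTT = 2 * Tprop = 2 * 5 = 10 ms
U = Ttrans / (Ttrans + RTT)
U = 2 / (2 + 10)
U = 2 / 12 = 0.166667
U% = 16.67%

16.67


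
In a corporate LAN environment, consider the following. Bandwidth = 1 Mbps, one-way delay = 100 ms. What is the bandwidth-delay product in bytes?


Given: bandwidth = 1 Mbps, delay = 100 ms
BDP in bits = 1 * 10^6 * 100 / 1000
BDP in bits = 100000
BDP in bytes = 100000 / 8 = 12500

12500


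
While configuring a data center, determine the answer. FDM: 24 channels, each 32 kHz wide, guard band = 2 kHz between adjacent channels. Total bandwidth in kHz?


Given: 24 channels, 32 kHz each, guard = 2 kHz
Channel bandwidth = 24 * 32 = 768 kHz
Guard bands = 23 gaps * 2 kHz = 46 kHz
Total = 768 + 46 = 814 kHz

814


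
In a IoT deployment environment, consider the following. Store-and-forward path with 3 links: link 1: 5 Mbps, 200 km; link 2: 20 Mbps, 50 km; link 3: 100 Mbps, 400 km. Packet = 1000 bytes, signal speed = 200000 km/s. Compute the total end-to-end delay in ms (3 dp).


Packet = 1000 bytes = 8000 bits. Store-and-forward: sum (t_trans + t_prop) per link.
Link 1: t_trans = 8000/(5*10^6) s = 1.6000 ms; t_prop = 200/200000 s = 1.0000 ms; subtotal = 2.6000 ms
Link 2: t_trans = 8000/(20*10^6) s = 0.4000 ms; t_prop = 50/200000 s = 0.2500 ms; subtotal = 0.6500 ms
Link 3: t_trans = 8000/(100*10^6) s = 0.0800 ms; t_prop = 400/200000 s = 2.0000 ms; subtotal = 2.0800 ms
End-to-end = 2.6000 + 0.6500 + 2.0800 = 5.3300 ms -> 5.330 ms (3 dp)

5.330


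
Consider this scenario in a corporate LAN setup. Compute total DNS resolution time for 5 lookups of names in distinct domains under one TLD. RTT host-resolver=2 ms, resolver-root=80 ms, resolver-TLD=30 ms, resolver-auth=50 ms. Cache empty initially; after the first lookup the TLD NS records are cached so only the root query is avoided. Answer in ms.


Lookup 1 (cold cache): local + root + TLD + auth = 2 + 80 + 30 + 50 = 162 ms
Lookups 2..5 (TLD NS cached -> skip root; new domain -> still ask TLD and auth): local + TLD + auth = 2 + 30 + 50 = 82 ms each
Remaining 4 lookups: 4 * 82 = 328 ms
Total = 162 + 328 = 490 ms

490


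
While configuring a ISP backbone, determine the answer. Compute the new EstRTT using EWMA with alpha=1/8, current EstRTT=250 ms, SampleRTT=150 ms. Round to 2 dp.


Given: EstRTT = 250 ms, SampleRTT = 150 ms, alpha = 1/8
New EstRTT = (1 - alpha) * EstRTT + alpha * SampleRTT
(7/8) * 250 = 218.75
(1/8) * 150 = 18.75
New EstRTT = 218.75 + 18.75 = 237.5 ms -> 237.50 ms (2 dp)

237.50


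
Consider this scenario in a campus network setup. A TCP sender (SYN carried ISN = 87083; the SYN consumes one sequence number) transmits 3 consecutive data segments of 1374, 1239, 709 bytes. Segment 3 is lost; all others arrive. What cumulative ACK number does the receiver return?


SYN uses sequence number 87083; first data byte = ISN + 1 = 87084.
Segment 1: SEQ = 87084, len = 1374 B, covers [87084, 88457]
Segment 2: SEQ = 88458, len = 1239 B, covers [88458, 89696]
Segment 3: SEQ = 89697, len = 709 B, covers [89697, 90405] [LOST]
In-order data received: bytes [87084, 89696] (segments 1..2).
Segment 3 missing -> gap begins at byte 89697.
Cumulative ACK = next expected in-order byte = 87084 + 1374 + 1239 = 89697

89697


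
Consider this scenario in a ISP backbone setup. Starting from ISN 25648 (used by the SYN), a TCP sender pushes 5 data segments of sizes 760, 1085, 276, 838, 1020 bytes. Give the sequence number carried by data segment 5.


The SYN occupies sequence number ISN = 25648, so the first data byte is ISN + 1 = 25649.
SEQ of data segment i = (ISN + 1) + sum of payload sizes of segments 1..i-1.
Segment 1: SEQ = 25649, payload = 760 bytes
Segment 2: SEQ = 26409, payload = 1085 bytes
Segment 3: SEQ = 27494, payload = 276 bytes
Segment 4: SEQ = 27770, payload = 838 bytes
Segment 5: SEQ = 28608, payload = 1020 bytes
SEQ of segment 5 = 25649 + 760 + 1085 + 276 + 838 = 28608

28608


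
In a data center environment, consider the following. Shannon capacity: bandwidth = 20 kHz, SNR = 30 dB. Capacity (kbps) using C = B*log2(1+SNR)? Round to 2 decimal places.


Given: B = 20 kHz, SNR = 30 dB
SNR linear = 10^(30/10) = 1000
1 + SNR = 1001
log2(1001) = 9.9672262588
C = 20 * 1000 * 9.9672262588 = 199344.5252 bps
C = 199.344525 kbps -> 199.34 kbps (2 dp)

199.34


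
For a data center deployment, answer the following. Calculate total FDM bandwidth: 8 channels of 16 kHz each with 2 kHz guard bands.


Given: 8 channels, 16 kHz each, guard = 2 kHz
Channel bandwidth = 8 * 16 = 128 kHz
Guard bands = 7 gaps * 2 kHz = 14 kHz
Total = 128 + 14 = 142 kHz

142


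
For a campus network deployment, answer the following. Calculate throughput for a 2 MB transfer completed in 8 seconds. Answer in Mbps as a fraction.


Given: file = 2 MB, time = 8 s
File in Mb = 2 * 8 = 16 Mb
Throughput = 16 / 8 Mbps
Throughput = 2 Mbps

2


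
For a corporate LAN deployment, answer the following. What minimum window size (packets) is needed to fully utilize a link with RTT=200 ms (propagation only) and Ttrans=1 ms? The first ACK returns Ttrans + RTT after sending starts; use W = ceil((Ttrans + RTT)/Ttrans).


Given: Ttrans = 1 ms, RTT = 200 ms (= 2 * Tprop, Tprop = 100 ms)
Time until first ACK returns = Ttrans + RTT = 1 + 200 = 201 ms
Need W * Ttrans >= Ttrans + RTT  ->  W >= (Ttrans + RTT) / Ttrans
(Ttrans + RTT) / Ttrans = 201 / 1 = 201
W_min = ceil(201) = 201

201


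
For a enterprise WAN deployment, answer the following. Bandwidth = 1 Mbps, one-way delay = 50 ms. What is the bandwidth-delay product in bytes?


Given: bandwidth = 1 Mbps, delay = 50 ms
BDP in bits = 1 * 10^6 * 50 / 1000
BDP in bits = 50000
BDP in bytes = 50000 / 8 = 6250

6250


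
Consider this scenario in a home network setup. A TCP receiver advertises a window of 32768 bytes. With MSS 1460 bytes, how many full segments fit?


Given: RWND = 32768 bytes, MSS = 1460 bytes
Full segments = floor(RWND / MSS)
Full segments = floor(32768 / 1460)
Full segments = floor(22.4438) = 22

22


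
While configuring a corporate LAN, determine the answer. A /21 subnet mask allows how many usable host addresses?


Given: subnet mask /21
Host bits = 32 - 21 = 11
Total addresses = 2^11 = 2048
Usable hosts = 2048 - 2 (network + broadcast) = 2046

2046


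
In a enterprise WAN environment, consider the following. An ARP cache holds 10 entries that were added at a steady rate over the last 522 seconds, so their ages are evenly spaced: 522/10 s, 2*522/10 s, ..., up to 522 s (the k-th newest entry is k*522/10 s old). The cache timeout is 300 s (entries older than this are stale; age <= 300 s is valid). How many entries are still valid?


Ages are k * 522/10 s for k = 1..10 (spacing = 52.2000 s).
Entry k is valid iff k * 522/10 <= 300 iff k <= 10 * 300 / 522 = 5.7471
n_valid = floor(5.7471) = 5
(n_stale = 10 - 5 = 5)

5


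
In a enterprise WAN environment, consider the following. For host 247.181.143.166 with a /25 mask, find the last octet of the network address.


Given: IP = 247.181.143.166, prefix = /25
Subnet mask = 255.255.255.128
Last octet of IP: 166
Last octet of mask: 128
Network last octet = 166 AND 128 = 128

128


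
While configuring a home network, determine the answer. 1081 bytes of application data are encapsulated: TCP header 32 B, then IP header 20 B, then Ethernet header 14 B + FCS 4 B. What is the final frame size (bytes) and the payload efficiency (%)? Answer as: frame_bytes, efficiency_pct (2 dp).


TCP segment = 1081 + 32 = 1113 B
IP packet = 1113 + 20 = 1133 B
Ethernet frame = 1133 + 14 + 4 = 1151 B
Efficiency = app / frame = 1081 / 1151 = 0.939183 = 93.9183% -> 93.92% (2 dp)

1151, 93.92


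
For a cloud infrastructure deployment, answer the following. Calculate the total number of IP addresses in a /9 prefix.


Given: CIDR prefix /9
Host bits = 32 - 9 = 23
Total addresses = 2^23 = 8388608

8388608


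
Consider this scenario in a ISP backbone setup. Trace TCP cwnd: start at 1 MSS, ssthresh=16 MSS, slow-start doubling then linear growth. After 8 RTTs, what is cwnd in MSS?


RTT 0: cwnd = 1 MSS (initial)
RTT 1: cwnd = 2 MSS (slow start, doubled)
RTT 2: cwnd = 4 MSS (slow start, doubled)
RTT 3: cwnd = 8 MSS (slow start, doubled)
RTT 4: cwnd = 16 MSS (slow start, doubled)
RTT 5: cwnd = 17 MSS (congestion avoidance, +1)
RTT 6: cwnd = 18 MSS (congestion avoidance, +1)
RTT 7: cwnd = 19 MSS (congestion avoidance, +1)
RTT 8: cwnd = 20 MSS (congestion avoidance, +1)

20


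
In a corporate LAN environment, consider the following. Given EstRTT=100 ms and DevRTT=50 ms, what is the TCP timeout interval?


Given: EstRTT = 100 ms, DevRTT = 50 ms
Timeout = EstRTT + 4 * DevRTT
4 * DevRTT = 4 * 50 = 200
Timeout = 100 + 200 = 300 ms

300


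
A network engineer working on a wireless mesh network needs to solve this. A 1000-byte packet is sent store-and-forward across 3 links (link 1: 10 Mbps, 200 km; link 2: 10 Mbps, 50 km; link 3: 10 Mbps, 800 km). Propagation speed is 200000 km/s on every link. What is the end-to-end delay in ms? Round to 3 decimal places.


Packet = 1000 bytes = 8000 bits. Store-and-forward: sum (t_trans + t_prop) per link.
Link 1: t_trans = 8000/(10*10^6) s = 0.8000 ms; t_prop = 200/200000 s = 1.0000 ms; subtotal = 1.8000 ms
Link 2: t_trans = 8000/(10*10^6) s = 0.8000 ms; t_prop = 50/200000 s = 0.2500 ms; subtotal = 1.0500 ms
Link 3: t_trans = 8000/(10*10^6) s = 0.8000 ms; t_prop = 800/200000 s = 4.0000 ms; subtotal = 4.8000 ms
End-to-end = 1.8000 + 1.0500 + 4.8000 = 7.6500 ms -> 7.650 ms (3 dp)

7.650


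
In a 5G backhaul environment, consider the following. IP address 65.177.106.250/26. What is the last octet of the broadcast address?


Given: IP = 65.177.106.250, prefix = /26
Host bits = 32 - 26 = 6
Network last octet = 250 AND mask = 192
Host part size = 2^6 - 1 = 63
Broadcast last octet = 192 OR 63 = 255

255


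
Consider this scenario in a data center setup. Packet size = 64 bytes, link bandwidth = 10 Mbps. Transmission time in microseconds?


Given: packet = 64 bytes, bandwidth = 10 Mbps
Packet in bits = 64 * 8 = 512 bits
Bandwidth = 10 * 10^6 = 10000000 bps
Time = 512 / 10000000 seconds
Time in us = 512 * 10^6 / 10000000 = 51.2

51.2


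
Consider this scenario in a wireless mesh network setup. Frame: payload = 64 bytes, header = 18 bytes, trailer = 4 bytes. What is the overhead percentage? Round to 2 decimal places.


Given: payload = 64 B, header = 18 B, trailer = 4 B
Overhead bytes = header + trailer = 18 + 4 = 22
Total frame = payload + overhead = 64 + 22 = 86
Overhead % = 22 / 86 * 100 = 25.5814% -> 25.58% (2 dp)

25.58


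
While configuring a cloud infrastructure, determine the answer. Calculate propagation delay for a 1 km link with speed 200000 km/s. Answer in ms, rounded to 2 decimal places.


Given: distance = 1 km, speed = 200000 km/s
Delay = distance / speed = 1 / 200000 seconds
Delay in ms = 1 * 1000 / 200000
Delay = 0.0050 ms
Rounded to 2 dp = 0.01 ms

0.01


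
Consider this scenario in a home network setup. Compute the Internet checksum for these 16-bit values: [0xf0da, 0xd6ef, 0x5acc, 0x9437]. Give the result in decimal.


Given words: [0xf0da, 0xd6ef, 0x5acc, 0x9437]
Step 1: Sum all words
Raw sum = 61658 + 55023 + 23244 + 37943 = 177868
Step 2: Fold carry: (46796 + 2) = 46798
One's complement = ~46798 & 0xFFFF = 18737

18737


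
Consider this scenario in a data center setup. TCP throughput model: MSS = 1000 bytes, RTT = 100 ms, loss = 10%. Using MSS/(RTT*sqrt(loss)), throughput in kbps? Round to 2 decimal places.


Given: MSS = 1000 bytes, RTT = 100 ms, loss = 10%
RTT in seconds = 100 / 1000 = 0.1
Loss rate = 10% = 0.1
sqrt(loss) = sqrt(0.1) = 0.316227766017
Throughput (bytes/s) = 1000 / (0.1 * 0.316227766017) = 31622.7766
Throughput (kbps) = 31622.7766 * 8 / 1000 = 252.982213 -> 252.98 kbps (2 dp)

252.98


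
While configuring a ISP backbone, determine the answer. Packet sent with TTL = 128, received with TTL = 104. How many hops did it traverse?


Given: initial TTL = 128, received TTL = 104
Hops = initial TTL - received TTL
Hops = 128 - 104 = 24

24


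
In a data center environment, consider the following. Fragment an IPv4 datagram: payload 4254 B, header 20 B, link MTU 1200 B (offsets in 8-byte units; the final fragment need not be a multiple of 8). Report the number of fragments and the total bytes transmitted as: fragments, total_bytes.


Max data per non-final fragment = floor((MTU - header)/8)*8 = floor((1200 - 20)/8)*8 = floor(1180/8)*8 = 1176 B
Final fragment needs no 8-byte alignment: it can carry up to MTU - header = 1180 B
Non-final fragments needed = ceil((payload - 1180) / 1176) = ceil(3074/1176) = ceil(2.6139) = 3
Number of fragments = 3 + 1 = 4
Fragment sizes (data): 3 * 1176 B + 726 B (last, 726 <= 1180 OK)
Total bytes sent = payload + n_frags * header = 4254 + 4*20 = 4254 + 80 = 4334 B

4, 4334


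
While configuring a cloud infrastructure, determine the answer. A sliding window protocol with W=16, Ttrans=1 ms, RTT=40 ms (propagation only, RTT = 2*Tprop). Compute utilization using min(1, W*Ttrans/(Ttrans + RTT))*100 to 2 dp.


Given: W = 16, Ttrans = 1 ms, RTT = 40 ms (= 2 * Tprop, Tprop = 20 ms)
Cycle time = Ttrans + RTT = 1 + 40 = 41 ms (first packet sent until its ACK returns)
W * Ttrans = 16 * 1 = 16 ms of sending per cycle
W * Ttrans / (Ttrans + RTT) = 16 / 41 = 0.390244
U = min(1, 0.390244) = 0.390244
U% = 39.02%

39.02


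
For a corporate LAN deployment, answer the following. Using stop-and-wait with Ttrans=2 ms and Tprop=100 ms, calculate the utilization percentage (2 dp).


Given: Ttrans = 2 ms, Tprop = 100 ms
RTT = 2 * Tprop = 2 * 100 = 200 ms
U = Ttrans / (Ttrans + RTT)
U = 2 / (2 + 200)
U = 2 / 202 = 0.009901
U% = 0.99%

0.99


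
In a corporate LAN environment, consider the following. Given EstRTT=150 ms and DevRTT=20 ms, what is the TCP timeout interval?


Given: EstRTT = 150 ms, DevRTT = 20 ms
Timeout = EstRTT + 4 * DevRTT
4 * DevRTT = 4 * 20 = 80
Timeout = 150 + 80 = 230 ms

230


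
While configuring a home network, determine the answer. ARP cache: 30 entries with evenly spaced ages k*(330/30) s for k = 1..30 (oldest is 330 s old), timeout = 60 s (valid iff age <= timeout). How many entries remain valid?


Ages are k * 330/30 s for k = 1..30 (spacing = 11.0000 s).
Entry k is valid iff k * 330/30 <= 60 iff k <= 30 * 60 / 330 = 5.4545
n_valid = floor(5.4545) = 5
(n_stale = 30 - 5 = 25)

5


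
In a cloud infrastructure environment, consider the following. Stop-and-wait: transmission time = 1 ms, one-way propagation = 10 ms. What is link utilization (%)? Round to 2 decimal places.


Given: Ttrans = 1 ms, Tprop = 10 ms
RTT = 2 * Tprop = 2 * 10 = 20 ms
U = Ttrans / (Ttrans + RTT)
U = 1 / (1 + 20)
U = 1 / 21 = 0.047619
U% = 4.76%

4.76


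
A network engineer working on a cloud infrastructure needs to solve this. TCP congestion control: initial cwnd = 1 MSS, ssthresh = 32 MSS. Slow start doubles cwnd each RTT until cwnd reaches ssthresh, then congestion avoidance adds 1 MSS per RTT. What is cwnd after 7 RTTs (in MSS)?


RTT 0: cwnd = 1 MSS (initial)
RTT 1: cwnd = 2 MSS (slow start, doubled)
RTT 2: cwnd = 4 MSS (slow start, doubled)
RTT 3: cwnd = 8 MSS (slow start, doubled)
RTT 4: cwnd = 16 MSS (slow start, doubled)
RTT 5: cwnd = 32 MSS (slow start, doubled)
RTT 6: cwnd = 33 MSS (congestion avoidance, +1)
RTT 7: cwnd = 34 MSS (congestion avoidance, +1)

34


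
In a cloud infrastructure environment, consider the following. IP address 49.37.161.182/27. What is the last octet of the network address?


Given: IP = 49.37.161.182, prefix = /27
Subnet mask = 255.255.255.224
Last octet of IP: 182
Last octet of mask: 224
Network last octet = 182 AND 224 = 160

160


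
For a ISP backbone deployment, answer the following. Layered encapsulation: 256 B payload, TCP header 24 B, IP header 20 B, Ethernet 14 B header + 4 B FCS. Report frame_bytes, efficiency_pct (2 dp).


TCP segment = 256 + 24 = 280 B
IP packet = 280 + 20 = 300 B
Ethernet frame = 300 + 14 + 4 = 318 B
Efficiency = app / frame = 256 / 318 = 0.805031 = 80.5031% -> 80.50% (2 dp)

318, 80.50


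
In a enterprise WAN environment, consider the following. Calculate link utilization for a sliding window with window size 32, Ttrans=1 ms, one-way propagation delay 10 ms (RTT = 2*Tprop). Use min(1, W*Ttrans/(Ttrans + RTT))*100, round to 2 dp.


Given: W = 32, Ttrans = 1 ms, RTT = 20 ms (= 2 * Tprop, Tprop = 10 ms)
Cycle time = Ttrans + RTT = 1 + 20 = 21 ms (first packet sent until its ACK returns)
W * Ttrans = 32 * 1 = 32 ms of sending per cycle
W * Ttrans / (Ttrans + RTT) = 32 / 21 = 1.523810
U = min(1, 1.523810) = 1.000000
U% = 100.00%

100.00


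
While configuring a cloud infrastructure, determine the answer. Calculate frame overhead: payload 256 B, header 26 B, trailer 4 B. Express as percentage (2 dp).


Given: payload = 256 B, header = 26 B, trailer = 4 B
Overhead bytes = header + trailer = 26 + 4 = 30
Total frame = payload + overhead = 256 + 30 = 286
Overhead % = 30 / 286 * 100 = 10.4895% -> 10.49% (2 dp)

10.49


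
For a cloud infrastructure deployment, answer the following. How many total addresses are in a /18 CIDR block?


Given: CIDR prefix /18
Host bits = 32 - 18 = 14
Total addresses = 2^14 = 16384

16384


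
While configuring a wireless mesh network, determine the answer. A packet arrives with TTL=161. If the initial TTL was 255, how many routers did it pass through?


Given: initial TTL = 255, received TTL = 161
Hops = initial TTL - received TTL
Hops = 255 - 161 = 94

94


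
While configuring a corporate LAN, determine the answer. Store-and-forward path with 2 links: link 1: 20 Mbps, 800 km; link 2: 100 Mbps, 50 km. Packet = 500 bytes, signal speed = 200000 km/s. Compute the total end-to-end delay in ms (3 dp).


Packet = 500 bytes = 4000 bits. Store-and-forward: sum (t_trans + t_prop) per link.
Link 1: t_trans = 4000/(20*10^6) s = 0.2000 ms; t_prop = 800/200000 s = 4.0000 ms; subtotal = 4.2000 ms
Link 2: t_trans = 4000/(100*10^6) s = 0.0400 ms; t_prop = 50/200000 s = 0.2500 ms; subtotal = 0.2900 ms
End-to-end = 4.2000 + 0.2900 = 4.4900 ms -> 4.490 ms (3 dp)

4.490


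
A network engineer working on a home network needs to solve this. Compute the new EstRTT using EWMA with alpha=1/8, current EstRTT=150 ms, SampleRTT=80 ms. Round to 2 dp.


Given: EstRTT = 150 ms, SampleRTT = 80 ms, alpha = 1/8
New EstRTT = (1 - alpha) * EstRTT + alpha * SampleRTT
(7/8) * 150 = 131.25
(1/8) * 80 = 10
New EstRTT = 131.25 + 10 = 141.25 ms -> 141.25 ms (2 dp)

141.25


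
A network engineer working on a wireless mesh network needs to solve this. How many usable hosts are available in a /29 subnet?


Given: subnet mask /29
Host bits = 32 - 29 = 3
Total addresses = 2^3 = 8
Usable hosts = 8 - 2 (network + broadcast) = 6

6


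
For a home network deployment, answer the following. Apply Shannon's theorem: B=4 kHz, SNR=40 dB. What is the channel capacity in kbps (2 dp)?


Given: B = 4 kHz, SNR = 40 dB
SNR linear = 10^(40/10) = 10000
1 + SNR = 10001
log2(10001) = 13.2878566418
C = 4 * 1000 * 13.2878566418 = 53151.4266 bps
C = 53.151427 kbps -> 53.15 kbps (2 dp)

53.15


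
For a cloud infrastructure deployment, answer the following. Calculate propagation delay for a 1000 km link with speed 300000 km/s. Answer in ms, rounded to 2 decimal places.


Given: distance = 1000 km, speed = 300000 km/s
Delay = distance / speed = 1000 / 300000 seconds
Delay in ms = 1000 * 1000 / 300000
Delay = 3.3333 ms
Rounded to 2 dp = 3.33 ms

3.33


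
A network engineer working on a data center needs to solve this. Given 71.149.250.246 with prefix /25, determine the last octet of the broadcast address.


Given: IP = 71.149.250.246, prefix = /25
Host bits = 32 - 25 = 7
Network last octet = 246 AND mask = 128
Host part size = 2^7 - 1 = 127
Broadcast last octet = 128 OR 127 = 255

255


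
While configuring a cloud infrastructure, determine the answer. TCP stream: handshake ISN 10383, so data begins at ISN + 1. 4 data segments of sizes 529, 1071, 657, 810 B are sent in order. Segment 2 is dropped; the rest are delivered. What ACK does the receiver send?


SYN uses sequence number 10383; first data byte = ISN + 1 = 10384.
Segment 1: SEQ = 10384, len = 529 B, covers [10384, 10912]
Segment 2: SEQ = 10913, len = 1071 B, covers [10913, 11983] [LOST]
Segment 3: SEQ = 11984, len = 657 B, covers [11984, 12640]
Segment 4: SEQ = 12641, len = 810 B, covers [12641, 13450]
In-order data received: bytes [10384, 10912] (segments 1..1).
Segment 2 missing -> gap begins at byte 10913; later segments buffered out of order.
Cumulative ACK = next expected in-order byte = 10384 + 529 = 10913

10913


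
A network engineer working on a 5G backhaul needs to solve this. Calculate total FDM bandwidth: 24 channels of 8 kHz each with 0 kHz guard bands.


Given: 24 channels, 8 kHz each, guard = 0 kHz
Channel bandwidth = 24 * 8 = 192 kHz
Guard bands = 23 gaps * 0 kHz = 0 kHz
Total = 192 + 0 = 192 kHz

192


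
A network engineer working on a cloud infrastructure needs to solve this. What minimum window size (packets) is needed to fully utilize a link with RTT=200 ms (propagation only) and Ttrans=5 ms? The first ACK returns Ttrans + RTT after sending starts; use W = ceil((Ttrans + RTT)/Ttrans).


Given: Ttrans = 5 ms, RTT = 200 ms (= 2 * Tprop, Tprop = 100 ms)
Time until first ACK returns = Ttrans + RTT = 5 + 200 = 205 ms
Need W * Ttrans >= Ttrans + RTT  ->  W >= (Ttrans + RTT) / Ttrans
(Ttrans + RTT) / Ttrans = 205 / 5 = 41
W_min = ceil(41) = 41

41


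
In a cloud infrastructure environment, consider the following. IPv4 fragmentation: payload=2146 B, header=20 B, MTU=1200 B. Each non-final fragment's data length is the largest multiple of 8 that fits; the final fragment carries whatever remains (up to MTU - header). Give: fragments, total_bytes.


Max data per non-final fragment = floor((MTU - header)/8)*8 = floor((1200 - 20)/8)*8 = floor(1180/8)*8 = 1176 B
Final fragment needs no 8-byte alignment: it can carry up to MTU - header = 1180 B
Non-final fragments needed = ceil((payload - 1180) / 1176) = ceil(966/1176) = ceil(0.8214) = 1
Number of fragments = 1 + 1 = 2
Fragment sizes (data): 1 * 1176 B + 970 B (last, 970 <= 1180 OK)
Total bytes sent = payload + n_frags * header = 2146 + 2*20 = 2146 + 40 = 2186 B

2, 2186


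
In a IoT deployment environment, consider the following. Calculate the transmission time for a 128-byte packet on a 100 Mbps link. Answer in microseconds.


Given: packet = 128 bytes, bandwidth = 100 Mbps
Packet in bits = 128 * 8 = 1024 bits
Bandwidth = 100 * 10^6 = 100000000 bps
Time = 1024 / 100000000 seconds
Time in us = 1024 * 10^6 / 100000000 = 10.24

10.24


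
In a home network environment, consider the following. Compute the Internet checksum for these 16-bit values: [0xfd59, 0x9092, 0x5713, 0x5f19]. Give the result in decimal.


Given words: [0xfd59, 0x9092, 0x5713, 0x5f19]
Step 1: Sum all words
Raw sum = 64857 + 37010 + 22291 + 24345 = 148503
Step 2: Fold carry: (17431 + 2) = 17433
One's complement = ~17433 & 0xFFFF = 48102

48102


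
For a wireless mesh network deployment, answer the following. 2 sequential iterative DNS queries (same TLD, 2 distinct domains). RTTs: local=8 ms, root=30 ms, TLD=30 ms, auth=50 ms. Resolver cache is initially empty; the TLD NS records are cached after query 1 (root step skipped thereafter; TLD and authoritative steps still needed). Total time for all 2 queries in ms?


Lookup 1 (cold cache): local + root + TLD + auth = 8 + 30 + 30 + 50 = 118 ms
Lookups 2..2 (TLD NS cached -> skip root; new domain -> still ask TLD and auth): local + TLD + auth = 8 + 30 + 50 = 88 ms each
Remaining 1 lookups: 1 * 88 = 88 ms
Total = 118 + 88 = 206 ms

206


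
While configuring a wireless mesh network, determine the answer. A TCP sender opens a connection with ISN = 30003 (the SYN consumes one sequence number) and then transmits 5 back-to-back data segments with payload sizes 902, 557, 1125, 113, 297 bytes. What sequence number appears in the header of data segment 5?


The SYN occupies sequence number ISN = 30003, so the first data byte is ISN + 1 = 30004.
SEQ of data segment i = (ISN + 1) + sum of payload sizes of segments 1..i-1.
Segment 1: SEQ = 30004, payload = 902 bytes
Segment 2: SEQ = 30906, payload = 557 bytes
Segment 3: SEQ = 31463, payload = 1125 bytes
Segment 4: SEQ = 32588, payload = 113 bytes
Segment 5: SEQ = 32701, payload = 297 bytes
SEQ of segment 5 = 30004 + 902 + 557 + 1125 + 113 = 32701

32701
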